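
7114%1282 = 704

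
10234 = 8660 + 1574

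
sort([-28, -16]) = [-28, -16]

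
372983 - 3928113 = -3555130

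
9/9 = 1 = 1.00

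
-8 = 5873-5881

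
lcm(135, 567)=2835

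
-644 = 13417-14061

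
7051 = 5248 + 1803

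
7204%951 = 547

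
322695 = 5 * 64539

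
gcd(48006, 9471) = 21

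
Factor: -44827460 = -1*2^2*5^1*19^1*23^2*223^1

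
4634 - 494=4140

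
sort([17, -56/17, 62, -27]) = [-27, -56/17, 17, 62]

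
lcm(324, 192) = 5184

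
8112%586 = 494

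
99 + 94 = 193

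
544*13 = 7072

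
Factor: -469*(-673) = 7^1*67^1*673^1 = 315637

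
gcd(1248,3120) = 624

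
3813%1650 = 513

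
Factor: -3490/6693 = -1 * 2^1 * 3^ (-1) * 5^1 * 23^ (-1) * 97^ (-1) * 349^1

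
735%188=171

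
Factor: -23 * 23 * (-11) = 11^1 * 23^2 = 5819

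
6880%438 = 310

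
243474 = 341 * 714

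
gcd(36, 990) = 18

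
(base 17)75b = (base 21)4gj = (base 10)2119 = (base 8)4107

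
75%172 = 75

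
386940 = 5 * 77388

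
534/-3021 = -178/1007 ≈ -0.177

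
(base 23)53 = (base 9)141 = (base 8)166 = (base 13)91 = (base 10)118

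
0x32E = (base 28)112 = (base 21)1HG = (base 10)814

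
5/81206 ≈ 0.0000616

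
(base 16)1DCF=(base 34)6KF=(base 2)1110111001111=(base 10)7631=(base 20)J1B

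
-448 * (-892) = 399616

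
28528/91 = 313+45/91 ≈ 313.49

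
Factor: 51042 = 2^1 * 3^1 * 47^1 * 181^1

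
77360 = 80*967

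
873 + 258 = 1131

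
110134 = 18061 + 92073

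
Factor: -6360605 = -1*5^1*317^1*4013^1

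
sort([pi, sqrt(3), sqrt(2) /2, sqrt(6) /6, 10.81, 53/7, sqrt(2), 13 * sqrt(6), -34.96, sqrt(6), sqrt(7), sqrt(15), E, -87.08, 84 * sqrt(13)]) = [-87.08, -34.96, sqrt(6) /6, sqrt(2) /2, sqrt(2), sqrt(3), sqrt(6), sqrt(7), E, pi, sqrt(15), 53/7, 10.81, 13 * sqrt(6), 84 * sqrt(13)]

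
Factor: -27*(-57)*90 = 2^1*3^6*5^1*19^1 = 138510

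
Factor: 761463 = 3^2 * 19^1 * 61^1 * 73^1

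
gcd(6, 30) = 6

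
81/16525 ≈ 0.00490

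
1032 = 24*43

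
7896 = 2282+5614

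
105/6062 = 15/866 ≈ 0.0173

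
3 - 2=1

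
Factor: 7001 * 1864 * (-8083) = -1 * 2^3 * 59^1 * 137^1 * 233^1 * 7001^1 = -105482050712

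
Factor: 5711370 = 2^1*3^1*5^1*7^1*27197^1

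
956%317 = 5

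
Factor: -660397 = -1*47^1*14051^1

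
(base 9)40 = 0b100100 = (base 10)36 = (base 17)22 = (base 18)20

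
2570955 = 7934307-5363352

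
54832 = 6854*8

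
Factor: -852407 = -1 * 31^2 * 887^1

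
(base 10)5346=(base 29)6aa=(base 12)3116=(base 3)21100000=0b1010011100010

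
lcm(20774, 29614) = 1391858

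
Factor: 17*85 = 5^1*17^2 = 1445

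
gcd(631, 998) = 1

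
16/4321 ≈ 0.00370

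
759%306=147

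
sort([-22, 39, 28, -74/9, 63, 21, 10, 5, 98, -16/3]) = [-22, -74/9, -16/3, 5, 10, 21, 28, 39, 63, 98]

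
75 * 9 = 675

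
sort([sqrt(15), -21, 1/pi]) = [-21, 1/pi, sqrt(15)]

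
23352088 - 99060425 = -75708337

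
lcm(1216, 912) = 3648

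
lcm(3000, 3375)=27000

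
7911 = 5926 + 1985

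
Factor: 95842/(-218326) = -1*277^1*631^(-1) = -277/631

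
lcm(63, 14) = 126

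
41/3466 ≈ 0.0118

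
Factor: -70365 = -1 * 3^1 * 5^1 * 4691^1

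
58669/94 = 624+13/94 ≈ 624.14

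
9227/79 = 116 + 63/79≈116.80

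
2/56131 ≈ 0.0000356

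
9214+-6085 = 3129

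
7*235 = 1645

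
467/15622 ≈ 0.0299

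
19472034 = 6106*3189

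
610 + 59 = 669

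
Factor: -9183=-1 * 3^1 * 3061^1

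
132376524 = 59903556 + 72472968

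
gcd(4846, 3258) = 2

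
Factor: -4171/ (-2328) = 2^ (-3) * 3^ (-1) * 43^1 = 43/24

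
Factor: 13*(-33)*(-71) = 3^1*11^1*13^1*71^1 = 30459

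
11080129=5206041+5874088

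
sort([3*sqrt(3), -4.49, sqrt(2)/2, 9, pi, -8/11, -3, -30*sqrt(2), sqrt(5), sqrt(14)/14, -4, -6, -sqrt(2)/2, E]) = [-30*sqrt(2), -6, -4.49, -4, -3, -8/11, -sqrt(2)/2, sqrt(14)/14, sqrt(2)/2, sqrt(5), E, pi, 3*sqrt(3), 9]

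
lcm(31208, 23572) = 2215768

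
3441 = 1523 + 1918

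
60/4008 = 5/334 ≈ 0.0150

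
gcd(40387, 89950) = 1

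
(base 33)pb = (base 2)1101000100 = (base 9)1128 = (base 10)836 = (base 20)21g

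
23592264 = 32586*724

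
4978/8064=2489/4032≈0.617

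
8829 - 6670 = 2159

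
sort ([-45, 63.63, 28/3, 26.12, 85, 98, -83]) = [-83, -45, 28/3, 26.12, 63.63, 85, 98]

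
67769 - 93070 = -25301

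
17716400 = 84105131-66388731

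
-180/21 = -8 - 4/7 ≈ -8.57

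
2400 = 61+2339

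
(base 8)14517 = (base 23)c5g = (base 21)eeb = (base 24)b5n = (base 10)6479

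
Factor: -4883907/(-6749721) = 3^(-1)*7^1*11^(-1)*29^(-1)*2351^(-1)*232567^1 = 1627969/2249907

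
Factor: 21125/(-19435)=-1*5^2*23^(-1)=-25/23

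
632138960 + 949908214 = 1582047174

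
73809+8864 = 82673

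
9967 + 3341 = 13308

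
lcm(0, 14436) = 0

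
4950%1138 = 398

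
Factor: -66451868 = -1 * 2^2 * 7^1 * 2373281^1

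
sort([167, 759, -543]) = [-543, 167, 759]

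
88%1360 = 88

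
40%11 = 7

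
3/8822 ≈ 0.000340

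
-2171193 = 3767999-5939192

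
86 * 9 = 774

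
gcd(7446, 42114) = 6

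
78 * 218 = 17004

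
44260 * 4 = 177040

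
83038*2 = 166076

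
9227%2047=1039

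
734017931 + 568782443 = 1302800374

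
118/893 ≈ 0.132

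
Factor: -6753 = -1*3^1*2251^1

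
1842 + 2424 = 4266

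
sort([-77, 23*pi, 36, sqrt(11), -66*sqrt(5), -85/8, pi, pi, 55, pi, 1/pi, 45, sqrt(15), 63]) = [-66*sqrt(5), -77, -85/8, 1/pi, pi, pi, pi, sqrt(11), sqrt(15), 36, 45, 55, 63, 23*pi]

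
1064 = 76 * 14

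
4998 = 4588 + 410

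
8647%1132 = 723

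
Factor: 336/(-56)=-1*2^1*3^1=-6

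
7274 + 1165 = 8439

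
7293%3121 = 1051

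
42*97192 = 4082064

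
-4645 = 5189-9834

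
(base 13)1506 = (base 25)4ln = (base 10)3048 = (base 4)233220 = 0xbe8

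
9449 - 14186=-4737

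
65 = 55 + 10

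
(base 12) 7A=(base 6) 234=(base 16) 5E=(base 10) 94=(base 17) 59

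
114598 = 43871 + 70727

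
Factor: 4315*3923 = 5^1*863^1*3923^1 = 16927745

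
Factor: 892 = 2^2*223^1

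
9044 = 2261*4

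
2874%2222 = 652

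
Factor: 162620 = 2^2*5^1*47^1*173^1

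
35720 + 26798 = 62518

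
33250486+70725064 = 103975550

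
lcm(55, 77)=385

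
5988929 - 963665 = 5025264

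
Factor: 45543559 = 37^1*1230907^1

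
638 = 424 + 214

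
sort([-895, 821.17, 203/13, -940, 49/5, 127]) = [-940, -895, 49/5, 203/13, 127, 821.17]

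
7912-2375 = 5537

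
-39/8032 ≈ -0.00486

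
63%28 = 7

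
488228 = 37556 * 13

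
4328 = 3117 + 1211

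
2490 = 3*830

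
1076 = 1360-284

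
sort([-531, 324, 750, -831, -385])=[-831, -531, -385, 324, 750]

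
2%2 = 0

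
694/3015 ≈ 0.230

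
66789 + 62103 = 128892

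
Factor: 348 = 2^2 * 3^1 * 29^1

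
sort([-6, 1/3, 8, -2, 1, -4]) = [-6, -4, -2, 1/3, 1, 8]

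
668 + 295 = 963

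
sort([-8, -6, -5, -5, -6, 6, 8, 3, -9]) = [-9, -8, -6, -6, -5, -5, 3, 6, 8]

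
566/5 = 113 + 1/5 = 113.20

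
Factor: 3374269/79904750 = 2^(-1)*5^(-3)*43^(-1)*59^1*7433^(-1)*57191^1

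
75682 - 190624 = -114942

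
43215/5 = 8643 = 8643.00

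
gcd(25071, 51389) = 1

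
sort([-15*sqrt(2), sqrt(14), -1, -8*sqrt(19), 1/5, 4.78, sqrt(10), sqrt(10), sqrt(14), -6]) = [-8*sqrt(19), -15*sqrt(2), -6, -1, 1/5, sqrt(10), sqrt(10), sqrt(14), sqrt(14), 4.78]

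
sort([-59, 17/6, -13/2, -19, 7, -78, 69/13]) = [-78, -59, -19, -13/2, 17/6, 69/13, 7]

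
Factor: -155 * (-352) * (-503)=-1 * 2^5 * 5^1 * 11^1 * 31^1 * 503^1=-27443680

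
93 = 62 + 31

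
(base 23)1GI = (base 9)1226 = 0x393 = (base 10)915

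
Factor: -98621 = -1 * 98621^1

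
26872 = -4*(-6718)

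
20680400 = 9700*2132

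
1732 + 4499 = 6231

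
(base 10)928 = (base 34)ra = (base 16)3a0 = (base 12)654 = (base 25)1c3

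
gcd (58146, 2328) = 6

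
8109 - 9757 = -1648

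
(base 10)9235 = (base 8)22023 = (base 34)7xl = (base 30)a7p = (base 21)kjg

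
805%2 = 1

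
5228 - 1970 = 3258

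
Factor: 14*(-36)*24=-1*2^6*3^3*7^1=-12096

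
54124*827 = 44760548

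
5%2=1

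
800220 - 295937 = 504283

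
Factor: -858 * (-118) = 2^2 * 3^1 * 11^1 * 13^1 * 59^1 = 101244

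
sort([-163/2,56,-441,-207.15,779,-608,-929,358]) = [-929,-608,-441,-207.15,-163/2,56,358,779]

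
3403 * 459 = 1561977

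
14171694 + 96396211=110567905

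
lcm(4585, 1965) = 13755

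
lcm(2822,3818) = 64906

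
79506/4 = 19876+1/2 = 19876.50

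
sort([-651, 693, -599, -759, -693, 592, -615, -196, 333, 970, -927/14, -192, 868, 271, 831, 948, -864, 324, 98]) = [-864, -759, -693, -651, -615, -599, -196, -192, -927/14, 98, 271, 324, 333, 592, 693, 831, 868, 948, 970]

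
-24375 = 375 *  (-65)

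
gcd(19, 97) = 1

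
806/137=5 + 121/137 ≈ 5.88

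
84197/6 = 14032+5/6≈14032.83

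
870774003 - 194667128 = 676106875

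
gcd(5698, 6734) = 518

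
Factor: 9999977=13^1 * 277^1 * 2777^1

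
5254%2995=2259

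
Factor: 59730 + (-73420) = -1 * 2^1 * 5^1 * 37^2 = -13690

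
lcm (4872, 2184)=63336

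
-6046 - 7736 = -13782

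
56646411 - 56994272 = -347861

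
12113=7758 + 4355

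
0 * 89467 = 0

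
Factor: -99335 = -1*5^1*19867^1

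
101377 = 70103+31274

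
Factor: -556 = -1*2^2*139^1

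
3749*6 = 22494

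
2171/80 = 27 + 11/80 ≈ 27.14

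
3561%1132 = 165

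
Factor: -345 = -1*3^1*5^1*23^1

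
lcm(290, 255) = 14790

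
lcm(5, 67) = 335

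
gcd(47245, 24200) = 55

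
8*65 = 520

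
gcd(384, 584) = 8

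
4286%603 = 65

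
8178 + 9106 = 17284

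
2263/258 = 8 + 199/258 ≈ 8.77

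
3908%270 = 128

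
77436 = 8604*9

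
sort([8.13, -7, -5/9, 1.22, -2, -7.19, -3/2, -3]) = [-7.19, -7, -3, -2, -3/2, -5/9, 1.22, 8.13]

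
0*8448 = 0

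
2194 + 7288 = 9482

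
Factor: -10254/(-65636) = 2^(-1)*3^1*61^(-1)*269^(-1)*1709^1 = 5127/32818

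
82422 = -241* (-342)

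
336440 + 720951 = 1057391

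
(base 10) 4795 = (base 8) 11273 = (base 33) 4da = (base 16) 12bb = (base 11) 366a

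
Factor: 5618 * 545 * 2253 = 2^1 * 3^1 * 5^1 * 53^2 * 109^1 * 751^1 = 6898257930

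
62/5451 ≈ 0.0114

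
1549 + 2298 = 3847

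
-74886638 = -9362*7999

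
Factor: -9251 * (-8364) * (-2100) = -1 * 2^4 * 3^2 * 5^2 * 7^1 * 11^1 * 17^1 * 29^2 * 41^1 = -162488264400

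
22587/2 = 11293 + 1/2 = 11293.50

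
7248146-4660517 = 2587629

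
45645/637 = 71 + 418/637 ≈ 71.66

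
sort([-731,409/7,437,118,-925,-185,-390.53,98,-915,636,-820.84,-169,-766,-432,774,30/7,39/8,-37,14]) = [-925,-915,-820.84,-766,-731,-432,-390.53,-185,-169,-37,30/7,39/8,14,409/7,98,118,437,636,774]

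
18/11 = 1 + 7/11 ≈ 1.64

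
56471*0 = 0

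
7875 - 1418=6457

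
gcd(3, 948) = 3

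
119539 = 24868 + 94671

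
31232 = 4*7808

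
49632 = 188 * 264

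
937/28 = 33 + 13/28 ≈ 33.46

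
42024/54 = 7004/9 ≈ 778.22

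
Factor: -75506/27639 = -1*2^1*3^(-2)*19^1*37^(-1)*83^(-1)*1987^1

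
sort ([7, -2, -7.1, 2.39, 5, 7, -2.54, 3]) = [-7.1, -2.54, -2, 2.39, 3, 5, 7, 7]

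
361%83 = 29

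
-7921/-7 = 1131 + 4/7 ≈ 1131.57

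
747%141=42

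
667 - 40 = 627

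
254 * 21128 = 5366512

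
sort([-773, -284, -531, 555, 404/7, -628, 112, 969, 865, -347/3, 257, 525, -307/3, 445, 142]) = [-773, -628, -531, -284, -347/3, -307/3, 404/7, 112, 142, 257, 445, 525, 555, 865, 969]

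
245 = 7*35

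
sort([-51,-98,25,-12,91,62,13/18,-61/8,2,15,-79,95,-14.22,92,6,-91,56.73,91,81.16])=[-98,-91,-79,-51,-14.22,-12,-61/8,13/18,2,6,15,25,56.73,62,81.16,91,91,92,95]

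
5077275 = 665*7635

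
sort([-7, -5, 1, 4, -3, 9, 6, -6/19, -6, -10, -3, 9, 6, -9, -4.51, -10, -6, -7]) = [-10, -10, -9, -7, -7, -6, -6, -5, -4.51, -3, -3, -6/19, 1, 4, 6, 6, 9, 9]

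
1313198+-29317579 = -28004381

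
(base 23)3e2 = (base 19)55b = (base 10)1911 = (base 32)1rn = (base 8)3567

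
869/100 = 8 + 69/100 = 8.69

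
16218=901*18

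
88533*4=354132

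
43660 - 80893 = -37233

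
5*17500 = 87500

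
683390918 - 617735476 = 65655442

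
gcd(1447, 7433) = 1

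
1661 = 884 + 777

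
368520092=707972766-339452674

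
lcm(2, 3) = 6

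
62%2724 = 62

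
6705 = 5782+923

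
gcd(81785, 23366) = 1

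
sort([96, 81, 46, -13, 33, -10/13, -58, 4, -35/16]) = [-58, -13, -35/16, -10/13, 4, 33, 46, 81, 96]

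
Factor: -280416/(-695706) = 2^4 * 11^(-1) * 23^1 * 83^(-1) = 368/913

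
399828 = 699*572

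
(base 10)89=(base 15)5e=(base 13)6b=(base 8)131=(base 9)108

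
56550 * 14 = 791700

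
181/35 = 5 + 6/35 ≈ 5.17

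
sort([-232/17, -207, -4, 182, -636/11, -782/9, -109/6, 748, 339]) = [-207, -782/9, -636/11, -109/6, -232/17, -4, 182, 339, 748]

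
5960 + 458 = 6418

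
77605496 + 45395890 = 123001386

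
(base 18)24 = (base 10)40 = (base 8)50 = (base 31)19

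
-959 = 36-995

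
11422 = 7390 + 4032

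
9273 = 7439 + 1834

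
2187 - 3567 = -1380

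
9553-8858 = 695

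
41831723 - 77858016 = -36026293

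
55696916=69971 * 796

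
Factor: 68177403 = 3^3*7^1*43^1*8389^1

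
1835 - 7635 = -5800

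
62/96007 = 2/3097 ≈ 0.000646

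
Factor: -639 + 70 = -1 * 569^1 = -569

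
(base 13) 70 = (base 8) 133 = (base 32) 2r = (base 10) 91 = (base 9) 111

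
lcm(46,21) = 966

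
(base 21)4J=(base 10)103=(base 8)147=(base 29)3G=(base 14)75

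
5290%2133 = 1024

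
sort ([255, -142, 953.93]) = [-142, 255, 953.93]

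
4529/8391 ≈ 0.540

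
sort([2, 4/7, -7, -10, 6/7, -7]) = [-10, -7, -7, 4/7, 6/7, 2]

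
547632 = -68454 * (-8)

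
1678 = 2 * 839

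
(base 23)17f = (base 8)1301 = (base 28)p5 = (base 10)705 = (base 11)591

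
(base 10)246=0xf6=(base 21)bf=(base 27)93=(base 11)204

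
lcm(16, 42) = 336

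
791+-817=-26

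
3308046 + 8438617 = 11746663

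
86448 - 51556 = 34892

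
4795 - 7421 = -2626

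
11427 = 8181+3246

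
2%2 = 0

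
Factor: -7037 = -1 * 31^1 * 227^1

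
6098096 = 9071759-2973663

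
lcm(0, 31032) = 0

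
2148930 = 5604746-3455816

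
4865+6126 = 10991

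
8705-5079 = 3626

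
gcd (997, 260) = 1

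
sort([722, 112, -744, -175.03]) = [-744, -175.03, 112, 722]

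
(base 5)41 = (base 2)10101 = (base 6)33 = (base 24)l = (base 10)21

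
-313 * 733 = -229429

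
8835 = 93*95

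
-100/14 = -7-1/7 ≈ -7.14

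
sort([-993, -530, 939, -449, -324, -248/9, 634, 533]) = [-993, -530, -449, -324, -248/9, 533, 634, 939]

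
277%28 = 25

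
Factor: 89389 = 71^1 * 1259^1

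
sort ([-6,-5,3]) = [-6,-5,3]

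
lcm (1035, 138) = 2070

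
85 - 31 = 54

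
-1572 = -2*786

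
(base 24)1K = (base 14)32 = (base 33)1B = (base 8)54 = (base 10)44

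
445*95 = 42275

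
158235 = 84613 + 73622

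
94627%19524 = 16531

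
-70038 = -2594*27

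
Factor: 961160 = 2^3*5^1*24029^1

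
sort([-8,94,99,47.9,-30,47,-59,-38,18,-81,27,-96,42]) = [-96,-81,-59,-38,-30,-8,18,27,42,47,47.9,94,99]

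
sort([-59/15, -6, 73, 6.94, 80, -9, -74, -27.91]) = [-74, -27.91, -9, -6, -59/15, 6.94, 73, 80]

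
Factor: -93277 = -1 * 37^1 * 2521^1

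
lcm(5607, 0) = 0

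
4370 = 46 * 95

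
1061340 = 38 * 27930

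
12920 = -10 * (-1292)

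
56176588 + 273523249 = 329699837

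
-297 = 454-751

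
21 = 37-16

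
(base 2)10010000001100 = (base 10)9228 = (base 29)as6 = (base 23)ha5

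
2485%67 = 6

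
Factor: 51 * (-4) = -1 * 2^2 * 3^1 * 17^1 = -204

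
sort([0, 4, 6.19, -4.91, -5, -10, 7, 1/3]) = [-10, -5, -4.91, 0, 1/3, 4, 6.19, 7]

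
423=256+167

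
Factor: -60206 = -1*2^1*30103^1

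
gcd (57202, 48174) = 74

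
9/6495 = 3/2165 ≈ 0.00139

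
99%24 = 3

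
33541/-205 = -163 - 126/205 ≈ -163.61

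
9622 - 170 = 9452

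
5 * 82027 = 410135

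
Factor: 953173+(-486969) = 2^2 * 29^1 * 4019^1 = 466204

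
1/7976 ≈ 0.000125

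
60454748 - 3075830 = 57378918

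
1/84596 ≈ 0.0000118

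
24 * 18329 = 439896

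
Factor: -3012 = -1*2^2*3^1*251^1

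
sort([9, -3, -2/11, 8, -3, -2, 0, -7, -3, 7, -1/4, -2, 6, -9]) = [-9, -7, -3, -3, -3, -2, -2, -1/4, -2/11, 0, 6, 7, 8, 9]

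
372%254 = 118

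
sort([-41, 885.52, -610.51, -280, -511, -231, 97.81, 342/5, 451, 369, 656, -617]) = [-617, -610.51, -511, -280, -231, -41, 342/5, 97.81, 369, 451, 656, 885.52]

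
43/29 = 1 + 14/29 ≈ 1.48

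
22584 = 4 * 5646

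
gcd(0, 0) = 0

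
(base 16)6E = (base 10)110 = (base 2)1101110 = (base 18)62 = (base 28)3Q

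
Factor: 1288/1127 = 2^3*7^(-1) = 8/7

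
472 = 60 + 412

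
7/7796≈0.000898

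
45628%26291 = 19337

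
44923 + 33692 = 78615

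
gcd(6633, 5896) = 737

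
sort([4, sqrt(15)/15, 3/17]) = [3/17, sqrt(15)/15, 4]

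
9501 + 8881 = 18382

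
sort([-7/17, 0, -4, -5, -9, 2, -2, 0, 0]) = [-9, -5, -4, -2, -7/17, 0, 0, 0, 2]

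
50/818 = 25/409 ≈ 0.0611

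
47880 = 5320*9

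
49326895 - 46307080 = 3019815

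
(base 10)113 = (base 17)6b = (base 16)71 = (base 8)161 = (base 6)305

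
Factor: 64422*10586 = 2^2*3^3*67^1*79^1*1193^1 = 681971292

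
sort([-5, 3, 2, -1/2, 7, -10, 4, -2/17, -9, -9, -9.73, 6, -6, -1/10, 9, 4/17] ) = [-10, -9.73, -9, -9, -6, -5, -1/2, -2/17, -1/10, 4/17, 2, 3, 4, 6, 7, 9] 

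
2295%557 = 67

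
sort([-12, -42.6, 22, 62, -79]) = [-79, -42.6, -12, 22, 62]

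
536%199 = 138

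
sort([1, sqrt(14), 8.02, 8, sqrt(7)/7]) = [sqrt(7)/7, 1, sqrt(14), 8, 8.02]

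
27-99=-72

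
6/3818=3/1909≈0.00157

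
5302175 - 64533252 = -59231077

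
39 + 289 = 328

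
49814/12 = 24907/6 ≈ 4151.17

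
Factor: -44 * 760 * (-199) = 2^5 * 5^1 * 11^1 * 19^1 * 199^1 = 6654560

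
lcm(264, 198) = 792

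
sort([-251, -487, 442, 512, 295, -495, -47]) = [-495, -487, -251, -47, 295, 442, 512]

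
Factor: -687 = -1*3^1*229^1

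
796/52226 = 398/26113 ≈ 0.0152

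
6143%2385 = 1373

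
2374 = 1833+541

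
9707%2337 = 359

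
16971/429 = 39 + 80/143 ≈ 39.56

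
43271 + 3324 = 46595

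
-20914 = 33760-54674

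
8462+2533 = 10995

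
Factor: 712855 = 5^1 * 11^1 * 13^1 * 997^1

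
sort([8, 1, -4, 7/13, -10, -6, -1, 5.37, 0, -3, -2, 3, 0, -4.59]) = [-10, -6, -4.59, -4, -3, -2, -1, 0, 0, 7/13, 1, 3, 5.37, 8]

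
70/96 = 35/48 ≈ 0.729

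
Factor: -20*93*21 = -1*2^2*3^2*5^1*7^1*31^1 = -39060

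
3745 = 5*749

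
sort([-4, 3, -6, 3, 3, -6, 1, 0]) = [-6, -6, -4, 0, 1, 3, 3, 3]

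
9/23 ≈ 0.391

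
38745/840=369/8 ≈ 46.13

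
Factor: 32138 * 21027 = 2^1 * 3^1 * 43^1 * 163^1 * 16069^1 = 675765726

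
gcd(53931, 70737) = 3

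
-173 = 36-209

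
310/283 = 1+27/283 ≈ 1.10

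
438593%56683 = 41812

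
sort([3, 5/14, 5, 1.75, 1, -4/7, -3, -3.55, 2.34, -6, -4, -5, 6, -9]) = [-9, -6, -5, -4, -3.55, -3, -4/7, 5/14, 1, 1.75, 2.34, 3, 5, 6]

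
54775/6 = 9129 + 1/6 ≈ 9129.17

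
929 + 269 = 1198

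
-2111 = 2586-4697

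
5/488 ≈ 0.0102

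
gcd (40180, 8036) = 8036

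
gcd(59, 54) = 1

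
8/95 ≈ 0.0842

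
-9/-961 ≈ 0.00937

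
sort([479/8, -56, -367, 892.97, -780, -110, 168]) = [-780, -367, -110, -56, 479/8, 168, 892.97]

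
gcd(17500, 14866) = 2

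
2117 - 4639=-2522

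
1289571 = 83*15537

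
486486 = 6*81081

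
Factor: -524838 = -1 * 2^1 * 3^1 * 87473^1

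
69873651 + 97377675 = 167251326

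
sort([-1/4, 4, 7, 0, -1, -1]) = [-1, -1, -1/4, 0, 4, 7]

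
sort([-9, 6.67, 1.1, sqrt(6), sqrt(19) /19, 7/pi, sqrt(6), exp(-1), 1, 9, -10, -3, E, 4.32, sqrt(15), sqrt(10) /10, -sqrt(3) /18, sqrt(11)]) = [-10, -9, -3, -sqrt(3) /18, sqrt(19) /19, sqrt(10) /10, exp(-1), 1, 1.1, 7/pi, sqrt(6), sqrt(6), E, sqrt(11), sqrt(15), 4.32, 6.67, 9]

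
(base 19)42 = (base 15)53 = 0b1001110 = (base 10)78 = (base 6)210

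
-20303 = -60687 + 40384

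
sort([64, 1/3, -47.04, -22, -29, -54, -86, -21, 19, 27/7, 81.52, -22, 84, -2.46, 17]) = [-86, -54, -47.04, -29, -22, -22, -21, -2.46, 1/3, 27/7, 17, 19, 64, 81.52, 84]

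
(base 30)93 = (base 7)540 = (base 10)273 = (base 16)111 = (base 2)100010001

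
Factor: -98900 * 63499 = -1 * 2^2 * 5^2 * 23^1 * 43^1 * 63499^1 = -6280051100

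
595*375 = 223125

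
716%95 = 51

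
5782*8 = 46256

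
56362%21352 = 13658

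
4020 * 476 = 1913520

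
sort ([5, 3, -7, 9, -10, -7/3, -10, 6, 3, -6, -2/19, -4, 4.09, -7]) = [-10, -10, -7, -7, -6, -4, -7/3, -2/19, 3, 3, 4.09, 5, 6, 9]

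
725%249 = 227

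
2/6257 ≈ 0.000320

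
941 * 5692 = 5356172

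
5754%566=94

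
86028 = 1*86028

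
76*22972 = 1745872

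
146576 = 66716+79860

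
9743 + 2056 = 11799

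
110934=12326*9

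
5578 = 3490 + 2088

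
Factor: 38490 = 2^1 * 3^1 * 5^1 * 1283^1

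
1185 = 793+392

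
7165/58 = 123+31/58 ≈ 123.53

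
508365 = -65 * (-7821)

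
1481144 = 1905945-424801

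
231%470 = 231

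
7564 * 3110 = 23524040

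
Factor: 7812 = 2^2*3^2*7^1*31^1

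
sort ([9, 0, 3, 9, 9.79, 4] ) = [0, 3, 4, 9, 9, 9.79] 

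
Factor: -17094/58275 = -1 * 2^1 * 3^(-1) * 5^(-2) * 11^1 = -22/75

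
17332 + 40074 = 57406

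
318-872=-554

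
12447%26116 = 12447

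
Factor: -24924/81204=-1*31^1*101^(-1)=-31/101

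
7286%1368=446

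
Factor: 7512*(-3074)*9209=-1*2^4*3^1*29^1*53^1*313^1*9209^1=-212653196592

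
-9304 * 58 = -539632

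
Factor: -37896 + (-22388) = -1*2^2*7^1*2153^1 = -60284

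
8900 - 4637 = 4263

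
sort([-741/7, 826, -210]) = [-210, -741/7, 826]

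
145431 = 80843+64588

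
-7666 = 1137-8803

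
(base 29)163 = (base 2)1111111010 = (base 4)33322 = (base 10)1018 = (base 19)2fb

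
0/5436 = 0 = 0.00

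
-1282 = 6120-7402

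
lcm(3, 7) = 21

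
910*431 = 392210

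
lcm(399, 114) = 798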